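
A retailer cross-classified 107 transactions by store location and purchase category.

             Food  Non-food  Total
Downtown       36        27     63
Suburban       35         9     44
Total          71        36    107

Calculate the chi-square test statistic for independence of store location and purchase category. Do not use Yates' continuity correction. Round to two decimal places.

Grand total N = 107.
Expected counts (row total × column total / N):
  Downtown, Food: 63×71/107 = 41.804
  Downtown, Non-food: 63×36/107 = 21.196
  Suburban, Food: 44×71/107 = 29.196
  Suburban, Non-food: 44×36/107 = 14.804
Contributions (O − E)²/E:
  (36 − 41.804)²/41.804 = 0.8058
  (27 − 21.196)²/21.196 = 1.5893
  (35 − 29.196)²/29.196 = 1.1538
  (9 − 14.804)²/14.804 = 2.2755
χ² = 0.8058 + 1.5893 + 1.1538 + 2.2755 = 5.82

5.82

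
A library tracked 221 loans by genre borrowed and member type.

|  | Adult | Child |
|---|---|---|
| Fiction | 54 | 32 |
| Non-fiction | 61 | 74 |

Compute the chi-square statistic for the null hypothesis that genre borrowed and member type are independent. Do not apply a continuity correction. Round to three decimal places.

6.524

Row totals: 86, 135. Column totals: 115, 106. Grand total N = 221.
Expected counts (row total × column total / N):
  Fiction, Adult: 86×115/221 = 44.75113
  Fiction, Child: 86×106/221 = 41.24887
  Non-fiction, Adult: 135×115/221 = 70.24887
  Non-fiction, Child: 135×106/221 = 64.75113
Contributions (O − E)²/E:
  (54 − 44.75113)²/44.75113 = 1.9115
  (32 − 41.24887)²/41.24887 = 2.0738
  (61 − 70.24887)²/70.24887 = 1.2177
  (74 − 64.75113)²/64.75113 = 1.3211
χ² = 1.9115 + 2.0738 + 1.2177 + 1.3211 = 6.524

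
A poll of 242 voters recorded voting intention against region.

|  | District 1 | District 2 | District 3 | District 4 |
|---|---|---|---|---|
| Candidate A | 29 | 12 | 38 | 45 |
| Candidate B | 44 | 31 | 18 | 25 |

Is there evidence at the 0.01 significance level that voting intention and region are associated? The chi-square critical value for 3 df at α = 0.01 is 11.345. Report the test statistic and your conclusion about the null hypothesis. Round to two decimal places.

24.20; reject H₀

Row totals: 124, 118. Column totals: 73, 43, 56, 70. Grand total N = 242.
Expected counts (row total × column total / N):
  Candidate A, District 1: 124×73/242 = 37.405
  Candidate A, District 2: 124×43/242 = 22.033
  Candidate A, District 3: 124×56/242 = 28.694
  Candidate A, District 4: 124×70/242 = 35.868
  Candidate B, District 1: 118×73/242 = 35.595
  Candidate B, District 2: 118×43/242 = 20.967
  Candidate B, District 3: 118×56/242 = 27.306
  Candidate B, District 4: 118×70/242 = 34.132
Contributions (O − E)²/E:
  (29 − 37.405)²/37.405 = 1.8886
  (12 − 22.033)²/22.033 = 4.5687
  (38 − 28.694)²/28.694 = 3.0181
  (45 − 35.868)²/35.868 = 2.3250
  (44 − 35.595)²/35.595 = 1.9847
  (31 − 20.967)²/20.967 = 4.8009
  (18 − 27.306)²/27.306 = 3.1715
  (25 − 34.132)²/34.132 = 2.4433
χ² = 1.8886 + 4.5687 + 3.0181 + 2.3250 + 1.9847 + 4.8009 + 3.1715 + 2.4433 = 24.20
df = (2−1)(4−1) = 3. Since 24.20 > 11.345, reject the null hypothesis of independence at α = 0.01.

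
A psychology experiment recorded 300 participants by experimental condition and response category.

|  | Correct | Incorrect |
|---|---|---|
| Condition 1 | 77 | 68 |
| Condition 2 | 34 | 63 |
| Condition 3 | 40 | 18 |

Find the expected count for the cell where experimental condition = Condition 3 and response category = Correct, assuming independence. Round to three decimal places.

29.193

Row total (Condition 3) = 58; column total (Correct) = 151; grand total N = 300.
Expected count = (row total × column total) / N = 58 × 151 / 300 = 29.193.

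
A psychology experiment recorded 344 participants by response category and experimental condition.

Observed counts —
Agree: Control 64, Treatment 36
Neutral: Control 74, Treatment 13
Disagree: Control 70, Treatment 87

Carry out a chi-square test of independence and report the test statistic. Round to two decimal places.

39.09

Row totals: 100, 87, 157. Column totals: 208, 136. Grand total N = 344.
Expected counts (row total × column total / N):
  Agree, Control: 100×208/344 = 60.465
  Agree, Treatment: 100×136/344 = 39.535
  Neutral, Control: 87×208/344 = 52.605
  Neutral, Treatment: 87×136/344 = 34.395
  Disagree, Control: 157×208/344 = 94.930
  Disagree, Treatment: 157×136/344 = 62.070
Contributions (O − E)²/E:
  (64 − 60.465)²/60.465 = 0.2067
  (36 − 39.535)²/39.535 = 0.3161
  (74 − 52.605)²/52.605 = 8.7016
  (13 − 34.395)²/34.395 = 13.3085
  (70 − 94.930)²/94.930 = 6.5470
  (87 − 62.070)²/62.070 = 10.0130
χ² = 0.2067 + 0.3161 + 8.7016 + 13.3085 + 6.5470 + 10.0130 = 39.09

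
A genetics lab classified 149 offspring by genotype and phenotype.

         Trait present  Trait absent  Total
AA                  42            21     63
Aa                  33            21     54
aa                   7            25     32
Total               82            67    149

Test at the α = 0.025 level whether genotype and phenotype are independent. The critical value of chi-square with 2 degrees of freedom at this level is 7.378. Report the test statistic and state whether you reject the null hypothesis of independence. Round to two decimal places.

Grand total N = 149.
Expected counts (row total × column total / N):
  AA, Trait present: 63×82/149 = 34.671
  AA, Trait absent: 63×67/149 = 28.329
  Aa, Trait present: 54×82/149 = 29.718
  Aa, Trait absent: 54×67/149 = 24.282
  aa, Trait present: 32×82/149 = 17.611
  aa, Trait absent: 32×67/149 = 14.389
Contributions (O − E)²/E:
  (42 − 34.671)²/34.671 = 1.5493
  (21 − 28.329)²/28.329 = 1.8961
  (33 − 29.718)²/29.718 = 0.3625
  (21 − 24.282)²/24.282 = 0.4436
  (7 − 17.611)²/17.611 = 6.3934
  (25 − 14.389)²/14.389 = 7.8250
χ² = 1.5493 + 1.8961 + 0.3625 + 0.4436 + 6.3934 + 7.8250 = 18.47
df = (3−1)(2−1) = 2. Since 18.47 > 7.378, reject the null hypothesis of independence at α = 0.025.

18.47; reject H₀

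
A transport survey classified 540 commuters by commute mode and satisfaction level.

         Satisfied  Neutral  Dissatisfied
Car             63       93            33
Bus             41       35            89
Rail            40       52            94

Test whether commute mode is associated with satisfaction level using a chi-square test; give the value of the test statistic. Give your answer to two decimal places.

65.57

Row totals: 189, 165, 186. Column totals: 144, 180, 216. Grand total N = 540.
Expected counts (row total × column total / N):
  Car, Satisfied: 189×144/540 = 50.400
  Car, Neutral: 189×180/540 = 63.000
  Car, Dissatisfied: 189×216/540 = 75.600
  Bus, Satisfied: 165×144/540 = 44.000
  Bus, Neutral: 165×180/540 = 55.000
  Bus, Dissatisfied: 165×216/540 = 66.000
  Rail, Satisfied: 186×144/540 = 49.600
  Rail, Neutral: 186×180/540 = 62.000
  Rail, Dissatisfied: 186×216/540 = 74.400
Contributions (O − E)²/E:
  (63 − 50.400)²/50.400 = 3.1500
  (93 − 63.000)²/63.000 = 14.2857
  (33 − 75.600)²/75.600 = 24.0048
  (41 − 44.000)²/44.000 = 0.2045
  (35 − 55.000)²/55.000 = 7.2727
  (89 − 66.000)²/66.000 = 8.0152
  (40 − 49.600)²/49.600 = 1.8581
  (52 − 62.000)²/62.000 = 1.6129
  (94 − 74.400)²/74.400 = 5.1634
χ² = 3.1500 + 14.2857 + 24.0048 + 0.2045 + 7.2727 + 8.0152 + 1.8581 + 1.6129 + 5.1634 = 65.57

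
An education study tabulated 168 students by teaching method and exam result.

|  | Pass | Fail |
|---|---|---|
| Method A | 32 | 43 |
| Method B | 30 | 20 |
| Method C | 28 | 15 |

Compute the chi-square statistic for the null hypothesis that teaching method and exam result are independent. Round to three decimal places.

6.721

Row totals: 75, 50, 43. Column totals: 90, 78. Grand total N = 168.
Expected counts (row total × column total / N):
  Method A, Pass: 75×90/168 = 40.1786
  Method A, Fail: 75×78/168 = 34.8214
  Method B, Pass: 50×90/168 = 26.7857
  Method B, Fail: 50×78/168 = 23.2143
  Method C, Pass: 43×90/168 = 23.0357
  Method C, Fail: 43×78/168 = 19.9643
Contributions (O − E)²/E:
  (32 − 40.1786)²/40.1786 = 1.6648
  (43 − 34.8214)²/34.8214 = 1.9209
  (30 − 26.7857)²/26.7857 = 0.3857
  (20 − 23.2143)²/23.2143 = 0.4451
  (28 − 23.0357)²/23.0357 = 1.0698
  (15 − 19.9643)²/19.9643 = 1.2344
χ² = 1.6648 + 1.9209 + 0.3857 + 0.4451 + 1.0698 + 1.2344 = 6.721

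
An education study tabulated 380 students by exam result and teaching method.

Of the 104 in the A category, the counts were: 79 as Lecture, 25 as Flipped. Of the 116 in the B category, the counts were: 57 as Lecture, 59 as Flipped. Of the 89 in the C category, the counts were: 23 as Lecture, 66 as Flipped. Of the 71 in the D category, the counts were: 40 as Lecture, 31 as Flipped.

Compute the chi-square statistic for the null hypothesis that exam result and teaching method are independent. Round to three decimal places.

49.247

Row totals: 104, 116, 89, 71. Column totals: 199, 181. Grand total N = 380.
Expected counts (row total × column total / N):
  A, Lecture: 104×199/380 = 54.4632
  A, Flipped: 104×181/380 = 49.5368
  B, Lecture: 116×199/380 = 60.7474
  B, Flipped: 116×181/380 = 55.2526
  C, Lecture: 89×199/380 = 46.6079
  C, Flipped: 89×181/380 = 42.3921
  D, Lecture: 71×199/380 = 37.1816
  D, Flipped: 71×181/380 = 33.8184
Contributions (O − E)²/E:
  (79 − 54.4632)²/54.4632 = 11.0543
  (25 − 49.5368)²/49.5368 = 12.1537
  (57 − 60.7474)²/60.7474 = 0.2312
  (59 − 55.2526)²/55.2526 = 0.2542
  (23 − 46.6079)²/46.6079 = 11.9579
  (66 − 42.3921)²/42.3921 = 13.1471
  (40 − 37.1816)²/37.1816 = 0.2136
  (31 − 33.8184)²/33.8184 = 0.2349
χ² = 11.0543 + 12.1537 + 0.2312 + 0.2542 + 11.9579 + 13.1471 + 0.2136 + 0.2349 = 49.247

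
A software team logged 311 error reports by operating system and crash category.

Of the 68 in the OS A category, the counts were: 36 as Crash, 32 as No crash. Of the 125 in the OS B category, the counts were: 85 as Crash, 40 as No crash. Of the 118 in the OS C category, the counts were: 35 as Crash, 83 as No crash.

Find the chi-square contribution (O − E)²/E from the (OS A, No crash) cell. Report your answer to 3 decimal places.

0.105

Row total (OS A) = 68; column total (No crash) = 155; N = 311.
Expected count E = 68 × 155 / 311 = 33.8907.
Contribution = (O − E)²/E = (32 − 33.8907)² / 33.8907 = 0.105.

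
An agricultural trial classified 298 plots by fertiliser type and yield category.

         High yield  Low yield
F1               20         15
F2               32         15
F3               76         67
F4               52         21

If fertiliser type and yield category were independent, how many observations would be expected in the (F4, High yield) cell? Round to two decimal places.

44.09

Row total (F4) = 73; column total (High yield) = 180; grand total N = 298.
Expected count = (row total × column total) / N = 73 × 180 / 298 = 44.09.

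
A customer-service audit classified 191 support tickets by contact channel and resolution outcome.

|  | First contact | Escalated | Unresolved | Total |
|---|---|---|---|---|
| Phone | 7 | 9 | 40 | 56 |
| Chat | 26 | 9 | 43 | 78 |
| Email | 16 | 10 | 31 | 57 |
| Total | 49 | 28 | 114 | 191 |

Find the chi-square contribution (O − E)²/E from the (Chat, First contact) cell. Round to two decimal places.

1.79

Row total (Chat) = 78; column total (First contact) = 49; N = 191.
Expected count E = 78 × 49 / 191 = 20.010.
Contribution = (O − E)²/E = (26 − 20.010)² / 20.010 = 1.79.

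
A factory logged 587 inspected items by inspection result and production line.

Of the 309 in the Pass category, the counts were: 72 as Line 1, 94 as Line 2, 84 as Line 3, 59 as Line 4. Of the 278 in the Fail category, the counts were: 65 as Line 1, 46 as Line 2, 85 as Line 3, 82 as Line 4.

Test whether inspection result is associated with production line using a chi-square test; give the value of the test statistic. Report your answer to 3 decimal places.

18.988

Row totals: 309, 278. Column totals: 137, 140, 169, 141. Grand total N = 587.
Expected counts (row total × column total / N):
  Pass, Line 1: 309×137/587 = 72.1175
  Pass, Line 2: 309×140/587 = 73.6968
  Pass, Line 3: 309×169/587 = 88.9625
  Pass, Line 4: 309×141/587 = 74.2232
  Fail, Line 1: 278×137/587 = 64.8825
  Fail, Line 2: 278×140/587 = 66.3032
  Fail, Line 3: 278×169/587 = 80.0375
  Fail, Line 4: 278×141/587 = 66.7768
Contributions (O − E)²/E:
  (72 − 72.1175)²/72.1175 = 0.0002
  (94 − 73.6968)²/73.6968 = 5.5935
  (84 − 88.9625)²/88.9625 = 0.2768
  (59 − 74.2232)²/74.2232 = 3.1223
  (65 − 64.8825)²/64.8825 = 0.0002
  (46 − 66.3032)²/66.3032 = 6.2172
  (85 − 80.0375)²/80.0375 = 0.3077
  (82 − 66.7768)²/66.7768 = 3.4705
χ² = 0.0002 + 5.5935 + 0.2768 + 3.1223 + 0.0002 + 6.2172 + 0.3077 + 3.4705 = 18.988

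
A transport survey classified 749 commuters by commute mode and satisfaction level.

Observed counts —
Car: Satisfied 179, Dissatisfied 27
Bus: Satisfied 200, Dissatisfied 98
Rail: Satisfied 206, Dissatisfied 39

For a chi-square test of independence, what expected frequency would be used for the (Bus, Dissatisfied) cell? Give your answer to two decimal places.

65.25

Row total (Bus) = 298; column total (Dissatisfied) = 164; grand total N = 749.
Expected count = (row total × column total) / N = 298 × 164 / 749 = 65.25.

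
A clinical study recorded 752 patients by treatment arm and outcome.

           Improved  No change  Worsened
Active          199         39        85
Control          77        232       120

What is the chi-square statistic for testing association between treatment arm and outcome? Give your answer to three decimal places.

Row totals: 323, 429. Column totals: 276, 271, 205. Grand total N = 752.
Expected counts (row total × column total / N):
  Active, Improved: 323×276/752 = 118.5479
  Active, No change: 323×271/752 = 116.4003
  Active, Worsened: 323×205/752 = 88.0519
  Control, Improved: 429×276/752 = 157.4521
  Control, No change: 429×271/752 = 154.5997
  Control, Worsened: 429×205/752 = 116.9481
Contributions (O − E)²/E:
  (199 − 118.5479)²/118.5479 = 54.5985
  (39 − 116.4003)²/116.4003 = 51.4673
  (85 − 88.0519)²/88.0519 = 0.1058
  (77 − 157.4521)²/157.4521 = 41.1080
  (232 − 154.5997)²/154.5997 = 38.7504
  (120 − 116.9481)²/116.9481 = 0.0796
χ² = 54.5985 + 51.4673 + 0.1058 + 41.1080 + 38.7504 + 0.0796 = 186.110

186.110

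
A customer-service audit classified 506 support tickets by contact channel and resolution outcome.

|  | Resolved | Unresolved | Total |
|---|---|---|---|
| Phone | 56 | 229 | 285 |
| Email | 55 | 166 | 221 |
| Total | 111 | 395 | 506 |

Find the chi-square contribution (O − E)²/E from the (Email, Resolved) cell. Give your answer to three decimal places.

Row total (Email) = 221; column total (Resolved) = 111; N = 506.
Expected count E = 221 × 111 / 506 = 48.4802.
Contribution = (O − E)²/E = (55 − 48.4802)² / 48.4802 = 0.877.

0.877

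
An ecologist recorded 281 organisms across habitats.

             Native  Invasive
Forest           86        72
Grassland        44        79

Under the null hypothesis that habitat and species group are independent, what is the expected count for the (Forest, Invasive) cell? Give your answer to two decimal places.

Row total (Forest) = 158; column total (Invasive) = 151; grand total N = 281.
Expected count = (row total × column total) / N = 158 × 151 / 281 = 84.90.

84.90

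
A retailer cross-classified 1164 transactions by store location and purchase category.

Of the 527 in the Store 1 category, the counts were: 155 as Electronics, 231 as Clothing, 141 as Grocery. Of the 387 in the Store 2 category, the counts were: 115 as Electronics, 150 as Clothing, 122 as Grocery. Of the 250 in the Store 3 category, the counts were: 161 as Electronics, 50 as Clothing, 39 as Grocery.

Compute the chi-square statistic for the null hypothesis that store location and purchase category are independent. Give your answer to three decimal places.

106.000

Row totals: 527, 387, 250. Column totals: 431, 431, 302. Grand total N = 1164.
Expected counts (row total × column total / N):
  Store 1, Electronics: 527×431/1164 = 195.13488
  Store 1, Clothing: 527×431/1164 = 195.13488
  Store 1, Grocery: 527×302/1164 = 136.73024
  Store 2, Electronics: 387×431/1164 = 143.29639
  Store 2, Clothing: 387×431/1164 = 143.29639
  Store 2, Grocery: 387×302/1164 = 100.40722
  Store 3, Electronics: 250×431/1164 = 92.56873
  Store 3, Clothing: 250×431/1164 = 92.56873
  Store 3, Grocery: 250×302/1164 = 64.86254
Contributions (O − E)²/E:
  (155 − 195.13488)²/195.13488 = 8.2548
  (231 − 195.13488)²/195.13488 = 6.5919
  (141 − 136.73024)²/136.73024 = 0.1333
  (115 − 143.29639)²/143.29639 = 5.5876
  (150 − 143.29639)²/143.29639 = 0.3136
  (122 − 100.40722)²/100.40722 = 4.6436
  (161 − 92.56873)²/92.56873 = 50.5877
  (50 − 92.56873)²/92.56873 = 19.5757
  (39 − 64.86254)²/64.86254 = 10.3121
χ² = 8.2548 + 6.5919 + 0.1333 + 5.5876 + 0.3136 + 4.6436 + 50.5877 + 19.5757 + 10.3121 = 106.000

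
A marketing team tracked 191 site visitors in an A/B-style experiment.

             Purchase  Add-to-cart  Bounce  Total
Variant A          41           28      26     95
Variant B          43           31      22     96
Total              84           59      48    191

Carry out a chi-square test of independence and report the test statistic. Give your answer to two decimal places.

0.53

Grand total N = 191.
Expected counts (row total × column total / N):
  Variant A, Purchase: 95×84/191 = 41.780
  Variant A, Add-to-cart: 95×59/191 = 29.346
  Variant A, Bounce: 95×48/191 = 23.874
  Variant B, Purchase: 96×84/191 = 42.220
  Variant B, Add-to-cart: 96×59/191 = 29.654
  Variant B, Bounce: 96×48/191 = 24.126
Contributions (O − E)²/E:
  (41 − 41.780)²/41.780 = 0.0146
  (28 − 29.346)²/29.346 = 0.0617
  (26 − 23.874)²/23.874 = 0.1893
  (43 − 42.220)²/42.220 = 0.0144
  (31 − 29.654)²/29.654 = 0.0611
  (22 − 24.126)²/24.126 = 0.1873
χ² = 0.0146 + 0.0617 + 0.1893 + 0.0144 + 0.0611 + 0.1873 = 0.53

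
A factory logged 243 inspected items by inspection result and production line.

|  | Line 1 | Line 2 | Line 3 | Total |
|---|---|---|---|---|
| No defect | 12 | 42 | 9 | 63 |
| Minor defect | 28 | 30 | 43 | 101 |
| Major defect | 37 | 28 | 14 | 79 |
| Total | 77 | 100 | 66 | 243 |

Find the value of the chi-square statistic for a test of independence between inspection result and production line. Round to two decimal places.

38.48

Grand total N = 243.
Expected counts (row total × column total / N):
  No defect, Line 1: 63×77/243 = 19.9630
  No defect, Line 2: 63×100/243 = 25.9259
  No defect, Line 3: 63×66/243 = 17.1111
  Minor defect, Line 1: 101×77/243 = 32.0041
  Minor defect, Line 2: 101×100/243 = 41.5638
  Minor defect, Line 3: 101×66/243 = 27.4321
  Major defect, Line 1: 79×77/243 = 25.0329
  Major defect, Line 2: 79×100/243 = 32.5103
  Major defect, Line 3: 79×66/243 = 21.4568
Contributions (O − E)²/E:
  (12 − 19.9630)²/19.9630 = 3.1763
  (42 − 25.9259)²/25.9259 = 9.9660
  (9 − 17.1111)²/17.1111 = 3.8449
  (28 − 32.0041)²/32.0041 = 0.5010
  (30 − 41.5638)²/41.5638 = 3.2173
  (43 − 27.4321)²/27.4321 = 8.8349
  (37 − 25.0329)²/25.0329 = 5.7209
  (28 − 32.5103)²/32.5103 = 0.6257
  (14 − 21.4568)²/21.4568 = 2.5914
χ² = 3.1763 + 9.9660 + 3.8449 + 0.5010 + 3.2173 + 8.8349 + 5.7209 + 0.6257 + 2.5914 = 38.48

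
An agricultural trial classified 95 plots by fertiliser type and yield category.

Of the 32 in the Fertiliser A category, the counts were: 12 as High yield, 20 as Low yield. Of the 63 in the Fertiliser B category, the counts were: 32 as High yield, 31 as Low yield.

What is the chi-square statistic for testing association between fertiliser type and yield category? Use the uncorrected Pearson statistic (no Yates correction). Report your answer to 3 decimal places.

1.508

Row totals: 32, 63. Column totals: 44, 51. Grand total N = 95.
Expected counts (row total × column total / N):
  Fertiliser A, High yield: 32×44/95 = 14.8211
  Fertiliser A, Low yield: 32×51/95 = 17.1789
  Fertiliser B, High yield: 63×44/95 = 29.1789
  Fertiliser B, Low yield: 63×51/95 = 33.8211
Contributions (O − E)²/E:
  (12 − 14.8211)²/14.8211 = 0.5370
  (20 − 17.1789)²/17.1789 = 0.4633
  (32 − 29.1789)²/29.1789 = 0.2728
  (31 − 33.8211)²/33.8211 = 0.2353
χ² = 0.5370 + 0.4633 + 0.2728 + 0.2353 = 1.508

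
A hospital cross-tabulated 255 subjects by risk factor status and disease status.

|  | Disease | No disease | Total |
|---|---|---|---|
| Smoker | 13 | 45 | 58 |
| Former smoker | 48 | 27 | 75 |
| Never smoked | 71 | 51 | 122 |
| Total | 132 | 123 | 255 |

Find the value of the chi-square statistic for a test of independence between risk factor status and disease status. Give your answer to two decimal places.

Grand total N = 255.
Expected counts (row total × column total / N):
  Smoker, Disease: 58×132/255 = 30.024
  Smoker, No disease: 58×123/255 = 27.976
  Former smoker, Disease: 75×132/255 = 38.824
  Former smoker, No disease: 75×123/255 = 36.176
  Never smoked, Disease: 122×132/255 = 63.153
  Never smoked, No disease: 122×123/255 = 58.847
Contributions (O − E)²/E:
  (13 − 30.024)²/30.024 = 9.6528
  (45 − 27.976)²/27.976 = 10.3595
  (48 − 38.824)²/38.824 = 2.1687
  (27 − 36.176)²/36.176 = 2.3275
  (71 − 63.153)²/63.153 = 0.9750
  (51 − 58.847)²/58.847 = 1.0464
χ² = 9.6528 + 10.3595 + 2.1687 + 2.3275 + 0.9750 + 1.0464 = 26.53

26.53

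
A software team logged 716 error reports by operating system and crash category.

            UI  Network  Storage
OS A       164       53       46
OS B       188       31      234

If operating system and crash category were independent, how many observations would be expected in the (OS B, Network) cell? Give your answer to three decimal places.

Row total (OS B) = 453; column total (Network) = 84; grand total N = 716.
Expected count = (row total × column total) / N = 453 × 84 / 716 = 53.145.

53.145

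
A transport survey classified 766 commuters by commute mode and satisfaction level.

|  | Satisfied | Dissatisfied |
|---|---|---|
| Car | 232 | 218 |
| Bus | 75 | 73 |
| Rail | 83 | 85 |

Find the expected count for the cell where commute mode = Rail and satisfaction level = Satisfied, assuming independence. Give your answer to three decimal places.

85.535

Row total (Rail) = 168; column total (Satisfied) = 390; grand total N = 766.
Expected count = (row total × column total) / N = 168 × 390 / 766 = 85.535.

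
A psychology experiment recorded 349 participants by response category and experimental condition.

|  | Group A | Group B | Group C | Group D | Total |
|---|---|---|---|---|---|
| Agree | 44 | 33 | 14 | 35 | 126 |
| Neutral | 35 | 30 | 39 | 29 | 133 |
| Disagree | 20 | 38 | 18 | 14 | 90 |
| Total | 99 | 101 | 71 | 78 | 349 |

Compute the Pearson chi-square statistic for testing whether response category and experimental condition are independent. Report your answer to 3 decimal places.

Grand total N = 349.
Expected counts (row total × column total / N):
  Agree, Group A: 126×99/349 = 35.7421
  Agree, Group B: 126×101/349 = 36.4642
  Agree, Group C: 126×71/349 = 25.6332
  Agree, Group D: 126×78/349 = 28.1605
  Neutral, Group A: 133×99/349 = 37.7278
  Neutral, Group B: 133×101/349 = 38.4900
  Neutral, Group C: 133×71/349 = 27.0573
  Neutral, Group D: 133×78/349 = 29.7249
  Disagree, Group A: 90×99/349 = 25.5301
  Disagree, Group B: 90×101/349 = 26.0458
  Disagree, Group C: 90×71/349 = 18.3095
  Disagree, Group D: 90×78/349 = 20.1146
Contributions (O − E)²/E:
  (44 − 35.7421)²/35.7421 = 1.9079
  (33 − 36.4642)²/36.4642 = 0.3291
  (14 − 25.6332)²/25.6332 = 5.2795
  (35 − 28.1605)²/28.1605 = 1.6611
  (35 − 37.7278)²/37.7278 = 0.1972
  (30 − 38.4900)²/38.4900 = 1.8727
  (39 − 27.0573)²/27.0573 = 5.2713
  (29 − 29.7249)²/29.7249 = 0.0177
  (20 − 25.5301)²/25.5301 = 1.1979
  (38 − 26.0458)²/26.0458 = 5.4866
  (18 − 18.3095)²/18.3095 = 0.0052
  (14 − 20.1146)²/20.1146 = 1.8588
χ² = 1.9079 + 0.3291 + 5.2795 + 1.6611 + 0.1972 + 1.8727 + 5.2713 + 0.0177 + 1.1979 + 5.4866 + 0.0052 + 1.8588 = 25.085

25.085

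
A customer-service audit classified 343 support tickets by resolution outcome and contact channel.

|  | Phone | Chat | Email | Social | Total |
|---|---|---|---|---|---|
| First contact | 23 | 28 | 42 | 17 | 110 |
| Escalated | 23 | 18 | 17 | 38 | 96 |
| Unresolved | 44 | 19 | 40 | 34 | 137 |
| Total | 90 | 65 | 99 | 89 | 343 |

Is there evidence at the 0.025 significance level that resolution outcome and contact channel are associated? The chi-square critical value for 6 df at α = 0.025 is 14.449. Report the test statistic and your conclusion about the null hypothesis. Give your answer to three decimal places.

26.577; reject H₀

Grand total N = 343.
Expected counts (row total × column total / N):
  First contact, Phone: 110×90/343 = 28.86297
  First contact, Chat: 110×65/343 = 20.84548
  First contact, Email: 110×99/343 = 31.74927
  First contact, Social: 110×89/343 = 28.54227
  Escalated, Phone: 96×90/343 = 25.18950
  Escalated, Chat: 96×65/343 = 18.19242
  Escalated, Email: 96×99/343 = 27.70845
  Escalated, Social: 96×89/343 = 24.90962
  Unresolved, Phone: 137×90/343 = 35.94752
  Unresolved, Chat: 137×65/343 = 25.96210
  Unresolved, Email: 137×99/343 = 39.54227
  Unresolved, Social: 137×89/343 = 35.54810
Contributions (O − E)²/E:
  (23 − 28.86297)²/28.86297 = 1.1910
  (28 − 20.84548)²/20.84548 = 2.4556
  (42 − 31.74927)²/31.74927 = 3.3096
  (17 − 28.54227)²/28.54227 = 4.6676
  (23 − 25.18950)²/25.18950 = 0.1903
  (18 − 18.19242)²/18.19242 = 0.0020
  (17 − 27.70845)²/27.70845 = 4.1385
  (38 − 24.90962)²/24.90962 = 6.8792
  (44 − 35.94752)²/35.94752 = 1.8038
  (19 − 25.96210)²/25.96210 = 1.8670
  (40 − 39.54227)²/39.54227 = 0.0053
  (34 − 35.54810)²/35.54810 = 0.0674
χ² = 1.1910 + 2.4556 + 3.3096 + 4.6676 + 0.1903 + 0.0020 + 4.1385 + 6.8792 + 1.8038 + 1.8670 + 0.0053 + 0.0674 = 26.577
df = (3−1)(4−1) = 6. Since 26.577 > 14.449, reject the null hypothesis of independence at α = 0.025.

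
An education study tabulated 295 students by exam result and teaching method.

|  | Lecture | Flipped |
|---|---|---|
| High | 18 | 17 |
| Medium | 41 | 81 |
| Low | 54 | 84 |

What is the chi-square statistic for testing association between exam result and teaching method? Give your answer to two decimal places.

Row totals: 35, 122, 138. Column totals: 113, 182. Grand total N = 295.
Expected counts (row total × column total / N):
  High, Lecture: 35×113/295 = 13.407
  High, Flipped: 35×182/295 = 21.593
  Medium, Lecture: 122×113/295 = 46.732
  Medium, Flipped: 122×182/295 = 75.268
  Low, Lecture: 138×113/295 = 52.861
  Low, Flipped: 138×182/295 = 85.139
Contributions (O − E)²/E:
  (18 − 13.407)²/13.407 = 1.5735
  (17 − 21.593)²/21.593 = 0.9770
  (41 − 46.732)²/46.732 = 0.7031
  (81 − 75.268)²/75.268 = 0.4365
  (54 − 52.861)²/52.861 = 0.0245
  (84 − 85.139)²/85.139 = 0.0152
χ² = 1.5735 + 0.9770 + 0.7031 + 0.4365 + 0.0245 + 0.0152 = 3.73

3.73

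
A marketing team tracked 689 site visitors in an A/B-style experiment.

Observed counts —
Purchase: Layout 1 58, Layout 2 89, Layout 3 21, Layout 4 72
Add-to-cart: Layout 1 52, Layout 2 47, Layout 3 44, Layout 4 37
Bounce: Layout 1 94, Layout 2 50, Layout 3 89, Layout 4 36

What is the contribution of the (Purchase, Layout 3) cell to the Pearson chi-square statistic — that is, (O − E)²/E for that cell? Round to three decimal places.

Row total (Purchase) = 240; column total (Layout 3) = 154; N = 689.
Expected count E = 240 × 154 / 689 = 53.6430.
Contribution = (O − E)²/E = (21 − 53.6430)² / 53.6430 = 19.864.

19.864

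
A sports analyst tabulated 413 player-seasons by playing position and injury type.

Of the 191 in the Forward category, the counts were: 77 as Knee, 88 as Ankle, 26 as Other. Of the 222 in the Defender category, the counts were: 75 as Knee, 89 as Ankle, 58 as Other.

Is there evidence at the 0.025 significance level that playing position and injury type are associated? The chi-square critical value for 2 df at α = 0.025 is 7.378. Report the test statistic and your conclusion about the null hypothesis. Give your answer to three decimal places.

Row totals: 191, 222. Column totals: 152, 177, 84. Grand total N = 413.
Expected counts (row total × column total / N):
  Forward, Knee: 191×152/413 = 70.2954
  Forward, Ankle: 191×177/413 = 81.8571
  Forward, Other: 191×84/413 = 38.8475
  Defender, Knee: 222×152/413 = 81.7046
  Defender, Ankle: 222×177/413 = 95.1429
  Defender, Other: 222×84/413 = 45.1525
Contributions (O − E)²/E:
  (77 − 70.2954)²/70.2954 = 0.6395
  (88 − 81.8571)²/81.8571 = 0.4610
  (26 − 38.8475)²/38.8475 = 4.2489
  (75 − 81.7046)²/81.7046 = 0.5502
  (89 − 95.1429)²/95.1429 = 0.3966
  (58 − 45.1525)²/45.1525 = 3.6556
χ² = 0.6395 + 0.4610 + 4.2489 + 0.5502 + 0.3966 + 3.6556 = 9.952
df = (2−1)(3−1) = 2. Since 9.952 > 7.378, reject the null hypothesis of independence at α = 0.025.

9.952; reject H₀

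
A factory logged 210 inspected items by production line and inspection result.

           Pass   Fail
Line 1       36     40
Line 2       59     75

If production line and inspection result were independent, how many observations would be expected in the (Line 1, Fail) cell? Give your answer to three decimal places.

Row total (Line 1) = 76; column total (Fail) = 115; grand total N = 210.
Expected count = (row total × column total) / N = 76 × 115 / 210 = 41.619.

41.619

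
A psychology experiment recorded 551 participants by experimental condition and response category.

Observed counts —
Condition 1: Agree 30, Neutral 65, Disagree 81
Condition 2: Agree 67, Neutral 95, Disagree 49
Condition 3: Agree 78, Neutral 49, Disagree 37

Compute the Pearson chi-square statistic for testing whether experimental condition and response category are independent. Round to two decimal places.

Row totals: 176, 211, 164. Column totals: 175, 209, 167. Grand total N = 551.
Expected counts (row total × column total / N):
  Condition 1, Agree: 176×175/551 = 55.898
  Condition 1, Neutral: 176×209/551 = 66.759
  Condition 1, Disagree: 176×167/551 = 53.343
  Condition 2, Agree: 211×175/551 = 67.015
  Condition 2, Neutral: 211×209/551 = 80.034
  Condition 2, Disagree: 211×167/551 = 63.951
  Condition 3, Agree: 164×175/551 = 52.087
  Condition 3, Neutral: 164×209/551 = 62.207
  Condition 3, Disagree: 164×167/551 = 49.706
Contributions (O − E)²/E:
  (30 − 55.898)²/55.898 = 11.9988
  (65 − 66.759)²/66.759 = 0.0463
  (81 − 53.343)²/53.343 = 14.3395
  (67 − 67.015)²/67.015 = 0.0000
  (95 − 80.034)²/80.034 = 2.7986
  (49 − 63.951)²/63.951 = 3.4954
  (78 − 52.087)²/52.087 = 12.8916
  (49 − 62.207)²/62.207 = 2.8039
  (37 − 49.706)²/49.706 = 3.2479
χ² = 11.9988 + 0.0463 + 14.3395 + 0.0000 + 2.7986 + 3.4954 + 12.8916 + 2.8039 + 3.2479 = 51.62

51.62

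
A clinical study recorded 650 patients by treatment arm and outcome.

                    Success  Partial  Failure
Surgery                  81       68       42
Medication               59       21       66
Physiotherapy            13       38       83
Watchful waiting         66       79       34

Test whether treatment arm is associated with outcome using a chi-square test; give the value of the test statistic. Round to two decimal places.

108.67

Row totals: 191, 146, 134, 179. Column totals: 219, 206, 225. Grand total N = 650.
Expected counts (row total × column total / N):
  Surgery, Success: 191×219/650 = 64.3523
  Surgery, Partial: 191×206/650 = 60.5323
  Surgery, Failure: 191×225/650 = 66.1154
  Medication, Success: 146×219/650 = 49.1908
  Medication, Partial: 146×206/650 = 46.2708
  Medication, Failure: 146×225/650 = 50.5385
  Physiotherapy, Success: 134×219/650 = 45.1477
  Physiotherapy, Partial: 134×206/650 = 42.4677
  Physiotherapy, Failure: 134×225/650 = 46.3846
  Watchful waiting, Success: 179×219/650 = 60.3092
  Watchful waiting, Partial: 179×206/650 = 56.7292
  Watchful waiting, Failure: 179×225/650 = 61.9615
Contributions (O − E)²/E:
  (81 − 64.3523)²/64.3523 = 4.3067
  (68 − 60.5323)²/60.5323 = 0.9213
  (42 − 66.1154)²/66.1154 = 8.7960
  (59 − 49.1908)²/49.1908 = 1.9561
  (21 − 46.2708)²/46.2708 = 13.8016
  (66 − 50.5385)²/50.5385 = 4.7302
  (13 − 45.1477)²/45.1477 = 22.8910
  (38 − 42.4677)²/42.4677 = 0.4700
  (83 − 46.3846)²/46.3846 = 28.9037
  (66 − 60.3092)²/60.3092 = 0.5370
  (79 − 56.7292)²/56.7292 = 8.7431
  (34 − 61.9615)²/61.9615 = 12.6182
χ² = 4.3067 + 0.9213 + 8.7960 + 1.9561 + 13.8016 + 4.7302 + 22.8910 + 0.4700 + 28.9037 + 0.5370 + 8.7431 + 12.6182 = 108.67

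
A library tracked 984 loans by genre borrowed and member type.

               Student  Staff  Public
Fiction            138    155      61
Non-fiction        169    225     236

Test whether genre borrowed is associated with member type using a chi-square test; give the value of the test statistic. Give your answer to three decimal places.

45.288

Row totals: 354, 630. Column totals: 307, 380, 297. Grand total N = 984.
Expected counts (row total × column total / N):
  Fiction, Student: 354×307/984 = 110.4451
  Fiction, Staff: 354×380/984 = 136.7073
  Fiction, Public: 354×297/984 = 106.8476
  Non-fiction, Student: 630×307/984 = 196.5549
  Non-fiction, Staff: 630×380/984 = 243.2927
  Non-fiction, Public: 630×297/984 = 190.1524
Contributions (O − E)²/E:
  (138 − 110.4451)²/110.4451 = 6.8747
  (155 − 136.7073)²/136.7073 = 2.4477
  (61 − 106.8476)²/106.8476 = 19.6729
  (169 − 196.5549)²/196.5549 = 3.8629
  (225 − 243.2927)²/243.2927 = 1.3754
  (236 − 190.1524)²/190.1524 = 11.0543
χ² = 6.8747 + 2.4477 + 19.6729 + 3.8629 + 1.3754 + 11.0543 = 45.288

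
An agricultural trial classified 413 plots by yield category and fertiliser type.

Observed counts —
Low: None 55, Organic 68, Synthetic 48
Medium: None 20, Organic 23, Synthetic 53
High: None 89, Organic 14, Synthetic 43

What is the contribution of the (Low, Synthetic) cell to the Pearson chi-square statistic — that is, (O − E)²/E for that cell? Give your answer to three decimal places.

Row total (Low) = 171; column total (Synthetic) = 144; N = 413.
Expected count E = 171 × 144 / 413 = 59.6223.
Contribution = (O − E)²/E = (48 − 59.6223)² / 59.6223 = 2.266.

2.266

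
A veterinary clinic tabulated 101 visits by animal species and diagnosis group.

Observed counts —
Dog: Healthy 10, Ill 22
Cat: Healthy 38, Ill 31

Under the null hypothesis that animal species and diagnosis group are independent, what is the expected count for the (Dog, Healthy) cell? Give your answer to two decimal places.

Row total (Dog) = 32; column total (Healthy) = 48; grand total N = 101.
Expected count = (row total × column total) / N = 32 × 48 / 101 = 15.21.

15.21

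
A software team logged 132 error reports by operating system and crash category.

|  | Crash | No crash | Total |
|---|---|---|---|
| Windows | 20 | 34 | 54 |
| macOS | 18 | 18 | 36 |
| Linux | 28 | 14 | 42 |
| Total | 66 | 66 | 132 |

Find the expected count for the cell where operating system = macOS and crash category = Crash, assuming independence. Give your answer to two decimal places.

Row total (macOS) = 36; column total (Crash) = 66; grand total N = 132.
Expected count = (row total × column total) / N = 36 × 66 / 132 = 18.00.

18.00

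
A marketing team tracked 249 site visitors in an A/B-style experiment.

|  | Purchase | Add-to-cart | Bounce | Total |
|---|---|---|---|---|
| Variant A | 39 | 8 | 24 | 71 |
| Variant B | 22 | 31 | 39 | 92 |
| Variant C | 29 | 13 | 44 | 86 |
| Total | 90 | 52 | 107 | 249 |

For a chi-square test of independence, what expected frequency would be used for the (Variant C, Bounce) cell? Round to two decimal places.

Row total (Variant C) = 86; column total (Bounce) = 107; grand total N = 249.
Expected count = (row total × column total) / N = 86 × 107 / 249 = 36.96.

36.96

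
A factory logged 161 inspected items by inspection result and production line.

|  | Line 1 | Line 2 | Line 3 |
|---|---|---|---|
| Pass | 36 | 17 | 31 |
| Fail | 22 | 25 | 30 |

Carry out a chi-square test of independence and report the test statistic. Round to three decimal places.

4.624

Row totals: 84, 77. Column totals: 58, 42, 61. Grand total N = 161.
Expected counts (row total × column total / N):
  Pass, Line 1: 84×58/161 = 30.2609
  Pass, Line 2: 84×42/161 = 21.9130
  Pass, Line 3: 84×61/161 = 31.8261
  Fail, Line 1: 77×58/161 = 27.7391
  Fail, Line 2: 77×42/161 = 20.0870
  Fail, Line 3: 77×61/161 = 29.1739
Contributions (O − E)²/E:
  (36 − 30.2609)²/30.2609 = 1.0884
  (17 − 21.9130)²/21.9130 = 1.1015
  (31 − 31.8261)²/31.8261 = 0.0214
  (22 − 27.7391)²/27.7391 = 1.1874
  (25 − 20.0870)²/20.0870 = 1.2017
  (30 − 29.1739)²/29.1739 = 0.0234
χ² = 1.0884 + 1.1015 + 0.0214 + 1.1874 + 1.2017 + 0.0234 = 4.624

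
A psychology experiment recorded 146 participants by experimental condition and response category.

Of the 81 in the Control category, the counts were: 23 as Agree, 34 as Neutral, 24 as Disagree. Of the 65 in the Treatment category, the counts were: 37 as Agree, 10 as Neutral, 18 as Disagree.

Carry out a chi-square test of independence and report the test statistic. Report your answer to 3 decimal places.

Row totals: 81, 65. Column totals: 60, 44, 42. Grand total N = 146.
Expected counts (row total × column total / N):
  Control, Agree: 81×60/146 = 33.2877
  Control, Neutral: 81×44/146 = 24.4110
  Control, Disagree: 81×42/146 = 23.3014
  Treatment, Agree: 65×60/146 = 26.7123
  Treatment, Neutral: 65×44/146 = 19.5890
  Treatment, Disagree: 65×42/146 = 18.6986
Contributions (O − E)²/E:
  (23 − 33.2877)²/33.2877 = 3.1795
  (34 − 24.4110)²/24.4110 = 3.7667
  (24 − 23.3014)²/23.3014 = 0.0209
  (37 − 26.7123)²/26.7123 = 3.9621
  (10 − 19.5890)²/19.5890 = 4.6939
  (18 − 18.6986)²/18.6986 = 0.0261
χ² = 3.1795 + 3.7667 + 0.0209 + 3.9621 + 4.6939 + 0.0261 = 15.649

15.649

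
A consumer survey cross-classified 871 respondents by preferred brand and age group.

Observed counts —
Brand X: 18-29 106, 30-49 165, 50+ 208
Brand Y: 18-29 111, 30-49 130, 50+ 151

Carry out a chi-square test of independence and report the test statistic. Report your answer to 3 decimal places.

4.675

Row totals: 479, 392. Column totals: 217, 295, 359. Grand total N = 871.
Expected counts (row total × column total / N):
  Brand X, 18-29: 479×217/871 = 119.3375
  Brand X, 30-49: 479×295/871 = 162.2331
  Brand X, 50+: 479×359/871 = 197.4294
  Brand Y, 18-29: 392×217/871 = 97.6625
  Brand Y, 30-49: 392×295/871 = 132.7669
  Brand Y, 50+: 392×359/871 = 161.5706
Contributions (O − E)²/E:
  (106 − 119.3375)²/119.3375 = 1.4906
  (165 − 162.2331)²/162.2331 = 0.0472
  (208 − 197.4294)²/197.4294 = 0.5660
  (111 − 97.6625)²/97.6625 = 1.8215
  (130 − 132.7669)²/132.7669 = 0.0577
  (151 − 161.5706)²/161.5706 = 0.6916
χ² = 1.4906 + 0.0472 + 0.5660 + 1.8215 + 0.0577 + 0.6916 = 4.675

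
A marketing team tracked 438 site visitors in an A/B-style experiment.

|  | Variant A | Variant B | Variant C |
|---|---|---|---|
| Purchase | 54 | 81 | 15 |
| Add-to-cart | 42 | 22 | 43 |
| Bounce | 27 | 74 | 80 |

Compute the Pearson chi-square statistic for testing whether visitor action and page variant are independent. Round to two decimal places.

70.41

Row totals: 150, 107, 181. Column totals: 123, 177, 138. Grand total N = 438.
Expected counts (row total × column total / N):
  Purchase, Variant A: 150×123/438 = 42.123
  Purchase, Variant B: 150×177/438 = 60.616
  Purchase, Variant C: 150×138/438 = 47.260
  Add-to-cart, Variant A: 107×123/438 = 30.048
  Add-to-cart, Variant B: 107×177/438 = 43.240
  Add-to-cart, Variant C: 107×138/438 = 33.712
  Bounce, Variant A: 181×123/438 = 50.829
  Bounce, Variant B: 181×177/438 = 73.144
  Bounce, Variant C: 181×138/438 = 57.027
Contributions (O − E)²/E:
  (54 − 42.123)²/42.123 = 3.3488
  (81 − 60.616)²/60.616 = 6.8547
  (15 − 47.260)²/47.260 = 22.0209
  (42 − 30.048)²/30.048 = 4.7541
  (22 − 43.240)²/43.240 = 10.4333
  (43 − 33.712)²/33.712 = 2.5589
  (27 − 50.829)²/50.829 = 11.1712
  (74 − 73.144)²/73.144 = 0.0100
  (80 − 57.027)²/57.027 = 9.2545
χ² = 3.3488 + 6.8547 + 22.0209 + 4.7541 + 10.4333 + 2.5589 + 11.1712 + 0.0100 + 9.2545 = 70.41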